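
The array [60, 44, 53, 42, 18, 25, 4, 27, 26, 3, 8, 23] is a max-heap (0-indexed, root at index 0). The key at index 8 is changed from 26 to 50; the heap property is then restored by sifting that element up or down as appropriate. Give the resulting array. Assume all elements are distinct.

set index 8 from 26 to 50 → [60, 44, 53, 42, 18, 25, 4, 27, 50, 3, 8, 23]
50 > parent 42 at index 3, swap → [60, 44, 53, 50, 18, 25, 4, 27, 42, 3, 8, 23]
50 > parent 44 at index 1, swap → [60, 50, 53, 44, 18, 25, 4, 27, 42, 3, 8, 23]

[60, 50, 53, 44, 18, 25, 4, 27, 42, 3, 8, 23]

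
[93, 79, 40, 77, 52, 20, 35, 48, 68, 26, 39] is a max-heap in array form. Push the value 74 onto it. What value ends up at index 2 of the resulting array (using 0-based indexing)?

append 74 at index 11 → [93, 79, 40, 77, 52, 20, 35, 48, 68, 26, 39, 74]
74 > parent 20 at index 5, swap → [93, 79, 40, 77, 52, 74, 35, 48, 68, 26, 39, 20]
74 > parent 40 at index 2, swap → [93, 79, 74, 77, 52, 40, 35, 48, 68, 26, 39, 20]
resulting array: [93, 79, 74, 77, 52, 40, 35, 48, 68, 26, 39, 20]

74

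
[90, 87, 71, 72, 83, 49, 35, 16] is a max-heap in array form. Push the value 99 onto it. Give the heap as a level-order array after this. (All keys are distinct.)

append 99 at index 8 → [90, 87, 71, 72, 83, 49, 35, 16, 99]
99 > parent 72 at index 3, swap → [90, 87, 71, 99, 83, 49, 35, 16, 72]
99 > parent 87 at index 1, swap → [90, 99, 71, 87, 83, 49, 35, 16, 72]
99 > parent 90 at index 0, swap → [99, 90, 71, 87, 83, 49, 35, 16, 72]

[99, 90, 71, 87, 83, 49, 35, 16, 72]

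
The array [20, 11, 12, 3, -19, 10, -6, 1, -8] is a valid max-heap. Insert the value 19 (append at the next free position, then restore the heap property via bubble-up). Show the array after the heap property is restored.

append 19 at index 9 → [20, 11, 12, 3, -19, 10, -6, 1, -8, 19]
19 > parent -19 at index 4, swap → [20, 11, 12, 3, 19, 10, -6, 1, -8, -19]
19 > parent 11 at index 1, swap → [20, 19, 12, 3, 11, 10, -6, 1, -8, -19]

[20, 19, 12, 3, 11, 10, -6, 1, -8, -19]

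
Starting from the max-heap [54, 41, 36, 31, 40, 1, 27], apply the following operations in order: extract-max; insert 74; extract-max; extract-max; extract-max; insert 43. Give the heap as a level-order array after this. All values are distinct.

[43, 36, 27, 1, 31]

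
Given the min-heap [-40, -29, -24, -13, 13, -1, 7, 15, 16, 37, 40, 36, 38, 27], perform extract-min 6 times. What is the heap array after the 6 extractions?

[13, 15, 36, 16, 37, 38, 40, 27]

extract-min #1 returns -40:
  remove root -40; move last element 27 to root → [27, -29, -24, -13, 13, -1, 7, 15, 16, 37, 40, 36, 38]
  27 vs smaller child -29 at index 1, swap → [-29, 27, -24, -13, 13, -1, 7, 15, 16, 37, 40, 36, 38]
  27 vs smaller child -13 at index 3, swap → [-29, -13, -24, 27, 13, -1, 7, 15, 16, 37, 40, 36, 38]
  27 vs smaller child 15 at index 7, swap → [-29, -13, -24, 15, 13, -1, 7, 27, 16, 37, 40, 36, 38]
extract-min #2 returns -29:
  remove root -29; move last element 38 to root → [38, -13, -24, 15, 13, -1, 7, 27, 16, 37, 40, 36]
  38 vs smaller child -24 at index 2, swap → [-24, -13, 38, 15, 13, -1, 7, 27, 16, 37, 40, 36]
  38 vs smaller child -1 at index 5, swap → [-24, -13, -1, 15, 13, 38, 7, 27, 16, 37, 40, 36]
  38 vs only child 36 at index 11, swap → [-24, -13, -1, 15, 13, 36, 7, 27, 16, 37, 40, 38]
extract-min #3 returns -24:
  remove root -24; move last element 38 to root → [38, -13, -1, 15, 13, 36, 7, 27, 16, 37, 40]
  38 vs smaller child -13 at index 1, swap → [-13, 38, -1, 15, 13, 36, 7, 27, 16, 37, 40]
  38 vs smaller child 13 at index 4, swap → [-13, 13, -1, 15, 38, 36, 7, 27, 16, 37, 40]
  38 vs smaller child 37 at index 9, swap → [-13, 13, -1, 15, 37, 36, 7, 27, 16, 38, 40]
extract-min #4 returns -13:
  remove root -13; move last element 40 to root → [40, 13, -1, 15, 37, 36, 7, 27, 16, 38]
  40 vs smaller child -1 at index 2, swap → [-1, 13, 40, 15, 37, 36, 7, 27, 16, 38]
  40 vs smaller child 7 at index 6, swap → [-1, 13, 7, 15, 37, 36, 40, 27, 16, 38]
extract-min #5 returns -1:
  remove root -1; move last element 38 to root → [38, 13, 7, 15, 37, 36, 40, 27, 16]
  38 vs smaller child 7 at index 2, swap → [7, 13, 38, 15, 37, 36, 40, 27, 16]
  38 vs smaller child 36 at index 5, swap → [7, 13, 36, 15, 37, 38, 40, 27, 16]
extract-min #6 returns 7:
  remove root 7; move last element 16 to root → [16, 13, 36, 15, 37, 38, 40, 27]
  16 vs smaller child 13 at index 1, swap → [13, 16, 36, 15, 37, 38, 40, 27]
  16 vs smaller child 15 at index 3, swap → [13, 15, 36, 16, 37, 38, 40, 27]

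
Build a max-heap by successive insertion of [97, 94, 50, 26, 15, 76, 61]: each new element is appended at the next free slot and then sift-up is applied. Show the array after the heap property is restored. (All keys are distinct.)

Insert 97:
  append 97 at index 0 → [97] (no swap needed)
Insert 94:
  append 94 at index 1 → [97, 94] (no swap needed)
Insert 50:
  append 50 at index 2 → [97, 94, 50] (no swap needed)
Insert 26:
  append 26 at index 3 → [97, 94, 50, 26] (no swap needed)
Insert 15:
  append 15 at index 4 → [97, 94, 50, 26, 15] (no swap needed)
Insert 76:
  append 76 at index 5 → [97, 94, 50, 26, 15, 76]
  76 > parent 50 at index 2, swap → [97, 94, 76, 26, 15, 50]
Insert 61:
  append 61 at index 6 → [97, 94, 76, 26, 15, 50, 61] (no swap needed)

[97, 94, 76, 26, 15, 50, 61]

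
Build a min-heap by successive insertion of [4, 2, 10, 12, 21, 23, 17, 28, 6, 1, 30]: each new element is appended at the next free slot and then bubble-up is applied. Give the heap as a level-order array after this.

[1, 2, 10, 6, 4, 23, 17, 28, 12, 21, 30]

Insert 4:
  append 4 at index 0 → [4] (no swap needed)
Insert 2:
  append 2 at index 1 → [4, 2]
  2 < parent 4 at index 0, swap → [2, 4]
Insert 10:
  append 10 at index 2 → [2, 4, 10] (no swap needed)
Insert 12:
  append 12 at index 3 → [2, 4, 10, 12] (no swap needed)
Insert 21:
  append 21 at index 4 → [2, 4, 10, 12, 21] (no swap needed)
Insert 23:
  append 23 at index 5 → [2, 4, 10, 12, 21, 23] (no swap needed)
Insert 17:
  append 17 at index 6 → [2, 4, 10, 12, 21, 23, 17] (no swap needed)
Insert 28:
  append 28 at index 7 → [2, 4, 10, 12, 21, 23, 17, 28] (no swap needed)
Insert 6:
  append 6 at index 8 → [2, 4, 10, 12, 21, 23, 17, 28, 6]
  6 < parent 12 at index 3, swap → [2, 4, 10, 6, 21, 23, 17, 28, 12]
Insert 1:
  append 1 at index 9 → [2, 4, 10, 6, 21, 23, 17, 28, 12, 1]
  1 < parent 21 at index 4, swap → [2, 4, 10, 6, 1, 23, 17, 28, 12, 21]
  1 < parent 4 at index 1, swap → [2, 1, 10, 6, 4, 23, 17, 28, 12, 21]
  1 < parent 2 at index 0, swap → [1, 2, 10, 6, 4, 23, 17, 28, 12, 21]
Insert 30:
  append 30 at index 10 → [1, 2, 10, 6, 4, 23, 17, 28, 12, 21, 30] (no swap needed)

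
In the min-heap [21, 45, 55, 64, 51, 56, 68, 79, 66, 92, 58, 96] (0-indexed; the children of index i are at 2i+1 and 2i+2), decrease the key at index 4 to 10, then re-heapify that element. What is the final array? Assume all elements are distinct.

[10, 21, 55, 64, 45, 56, 68, 79, 66, 92, 58, 96]

set index 4 from 51 to 10 → [21, 45, 55, 64, 10, 56, 68, 79, 66, 92, 58, 96]
10 < parent 45 at index 1, swap → [21, 10, 55, 64, 45, 56, 68, 79, 66, 92, 58, 96]
10 < parent 21 at index 0, swap → [10, 21, 55, 64, 45, 56, 68, 79, 66, 92, 58, 96]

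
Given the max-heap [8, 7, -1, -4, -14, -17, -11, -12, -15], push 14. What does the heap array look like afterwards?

append 14 at index 9 → [8, 7, -1, -4, -14, -17, -11, -12, -15, 14]
14 > parent -14 at index 4, swap → [8, 7, -1, -4, 14, -17, -11, -12, -15, -14]
14 > parent 7 at index 1, swap → [8, 14, -1, -4, 7, -17, -11, -12, -15, -14]
14 > parent 8 at index 0, swap → [14, 8, -1, -4, 7, -17, -11, -12, -15, -14]

[14, 8, -1, -4, 7, -17, -11, -12, -15, -14]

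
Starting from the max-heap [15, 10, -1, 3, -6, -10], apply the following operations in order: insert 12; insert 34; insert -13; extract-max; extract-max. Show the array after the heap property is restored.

[12, 10, -1, 3, -6, -10, -13]

insert 12:
  append 12 at index 6 → [15, 10, -1, 3, -6, -10, 12]
  12 > parent -1 at index 2, swap → [15, 10, 12, 3, -6, -10, -1]
insert 34:
  append 34 at index 7 → [15, 10, 12, 3, -6, -10, -1, 34]
  34 > parent 3 at index 3, swap → [15, 10, 12, 34, -6, -10, -1, 3]
  34 > parent 10 at index 1, swap → [15, 34, 12, 10, -6, -10, -1, 3]
  34 > parent 15 at index 0, swap → [34, 15, 12, 10, -6, -10, -1, 3]
insert -13:
  append -13 at index 8 → [34, 15, 12, 10, -6, -10, -1, 3, -13] (no swap needed)
extract-max → returns 34:
  remove root 34; move last element -13 to root → [-13, 15, 12, 10, -6, -10, -1, 3]
  -13 vs larger child 15 at index 1, swap → [15, -13, 12, 10, -6, -10, -1, 3]
  -13 vs larger child 10 at index 3, swap → [15, 10, 12, -13, -6, -10, -1, 3]
  -13 vs only child 3 at index 7, swap → [15, 10, 12, 3, -6, -10, -1, -13]
extract-max → returns 15:
  remove root 15; move last element -13 to root → [-13, 10, 12, 3, -6, -10, -1]
  -13 vs larger child 12 at index 2, swap → [12, 10, -13, 3, -6, -10, -1]
  -13 vs larger child -1 at index 6, swap → [12, 10, -1, 3, -6, -10, -13]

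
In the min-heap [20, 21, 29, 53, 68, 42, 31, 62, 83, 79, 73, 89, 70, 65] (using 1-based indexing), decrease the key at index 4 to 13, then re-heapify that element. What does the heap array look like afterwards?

set index 4 from 53 to 13 → [20, 21, 29, 13, 68, 42, 31, 62, 83, 79, 73, 89, 70, 65]
13 < parent 21 at index 2, swap → [20, 13, 29, 21, 68, 42, 31, 62, 83, 79, 73, 89, 70, 65]
13 < parent 20 at index 1, swap → [13, 20, 29, 21, 68, 42, 31, 62, 83, 79, 73, 89, 70, 65]

[13, 20, 29, 21, 68, 42, 31, 62, 83, 79, 73, 89, 70, 65]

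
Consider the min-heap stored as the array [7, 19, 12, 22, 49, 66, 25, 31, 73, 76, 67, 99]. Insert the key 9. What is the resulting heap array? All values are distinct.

[7, 19, 9, 22, 49, 12, 25, 31, 73, 76, 67, 99, 66]

append 9 at index 12 → [7, 19, 12, 22, 49, 66, 25, 31, 73, 76, 67, 99, 9]
9 < parent 66 at index 5, swap → [7, 19, 12, 22, 49, 9, 25, 31, 73, 76, 67, 99, 66]
9 < parent 12 at index 2, swap → [7, 19, 9, 22, 49, 12, 25, 31, 73, 76, 67, 99, 66]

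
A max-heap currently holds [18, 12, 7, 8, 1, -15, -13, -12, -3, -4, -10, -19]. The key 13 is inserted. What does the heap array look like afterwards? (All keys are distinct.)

append 13 at index 12 → [18, 12, 7, 8, 1, -15, -13, -12, -3, -4, -10, -19, 13]
13 > parent -15 at index 5, swap → [18, 12, 7, 8, 1, 13, -13, -12, -3, -4, -10, -19, -15]
13 > parent 7 at index 2, swap → [18, 12, 13, 8, 1, 7, -13, -12, -3, -4, -10, -19, -15]

[18, 12, 13, 8, 1, 7, -13, -12, -3, -4, -10, -19, -15]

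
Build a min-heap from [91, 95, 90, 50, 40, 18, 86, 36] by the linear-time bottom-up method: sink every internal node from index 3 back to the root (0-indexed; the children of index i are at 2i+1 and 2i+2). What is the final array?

[18, 36, 86, 50, 40, 90, 91, 95]

sift down from index 3:
  50 vs only child 36 at index 7, swap → [91, 95, 90, 36, 40, 18, 86, 50]
sift down from index 2:
  90 vs smaller child 18 at index 5, swap → [91, 95, 18, 36, 40, 90, 86, 50]
sift down from index 1:
  95 vs smaller child 36 at index 3, swap → [91, 36, 18, 95, 40, 90, 86, 50]
  95 vs only child 50 at index 7, swap → [91, 36, 18, 50, 40, 90, 86, 95]
sift down from index 0:
  91 vs smaller child 18 at index 2, swap → [18, 36, 91, 50, 40, 90, 86, 95]
  91 vs smaller child 86 at index 6, swap → [18, 36, 86, 50, 40, 90, 91, 95]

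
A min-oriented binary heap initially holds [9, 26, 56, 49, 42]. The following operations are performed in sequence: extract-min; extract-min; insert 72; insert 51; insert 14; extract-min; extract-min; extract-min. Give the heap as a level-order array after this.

extract-min → returns 9:
  remove root 9; move last element 42 to root → [42, 26, 56, 49]
  42 vs smaller child 26 at index 1, swap → [26, 42, 56, 49]
extract-min → returns 26:
  remove root 26; move last element 49 to root → [49, 42, 56]
  49 vs smaller child 42 at index 1, swap → [42, 49, 56]
insert 72:
  append 72 at index 3 → [42, 49, 56, 72] (no swap needed)
insert 51:
  append 51 at index 4 → [42, 49, 56, 72, 51] (no swap needed)
insert 14:
  append 14 at index 5 → [42, 49, 56, 72, 51, 14]
  14 < parent 56 at index 2, swap → [42, 49, 14, 72, 51, 56]
  14 < parent 42 at index 0, swap → [14, 49, 42, 72, 51, 56]
extract-min → returns 14:
  remove root 14; move last element 56 to root → [56, 49, 42, 72, 51]
  56 vs smaller child 42 at index 2, swap → [42, 49, 56, 72, 51]
extract-min → returns 42:
  remove root 42; move last element 51 to root → [51, 49, 56, 72]
  51 vs smaller child 49 at index 1, swap → [49, 51, 56, 72]
extract-min → returns 49:
  remove root 49; move last element 72 to root → [72, 51, 56]
  72 vs smaller child 51 at index 1, swap → [51, 72, 56]

[51, 72, 56]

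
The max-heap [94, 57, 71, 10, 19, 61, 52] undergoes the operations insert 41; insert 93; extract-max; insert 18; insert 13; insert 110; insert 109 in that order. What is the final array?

insert 41:
  append 41 at index 7 → [94, 57, 71, 10, 19, 61, 52, 41]
  41 > parent 10 at index 3, swap → [94, 57, 71, 41, 19, 61, 52, 10]
insert 93:
  append 93 at index 8 → [94, 57, 71, 41, 19, 61, 52, 10, 93]
  93 > parent 41 at index 3, swap → [94, 57, 71, 93, 19, 61, 52, 10, 41]
  93 > parent 57 at index 1, swap → [94, 93, 71, 57, 19, 61, 52, 10, 41]
extract-max → returns 94:
  remove root 94; move last element 41 to root → [41, 93, 71, 57, 19, 61, 52, 10]
  41 vs larger child 93 at index 1, swap → [93, 41, 71, 57, 19, 61, 52, 10]
  41 vs larger child 57 at index 3, swap → [93, 57, 71, 41, 19, 61, 52, 10]
insert 18:
  append 18 at index 8 → [93, 57, 71, 41, 19, 61, 52, 10, 18] (no swap needed)
insert 13:
  append 13 at index 9 → [93, 57, 71, 41, 19, 61, 52, 10, 18, 13] (no swap needed)
insert 110:
  append 110 at index 10 → [93, 57, 71, 41, 19, 61, 52, 10, 18, 13, 110]
  110 > parent 19 at index 4, swap → [93, 57, 71, 41, 110, 61, 52, 10, 18, 13, 19]
  110 > parent 57 at index 1, swap → [93, 110, 71, 41, 57, 61, 52, 10, 18, 13, 19]
  110 > parent 93 at index 0, swap → [110, 93, 71, 41, 57, 61, 52, 10, 18, 13, 19]
insert 109:
  append 109 at index 11 → [110, 93, 71, 41, 57, 61, 52, 10, 18, 13, 19, 109]
  109 > parent 61 at index 5, swap → [110, 93, 71, 41, 57, 109, 52, 10, 18, 13, 19, 61]
  109 > parent 71 at index 2, swap → [110, 93, 109, 41, 57, 71, 52, 10, 18, 13, 19, 61]

[110, 93, 109, 41, 57, 71, 52, 10, 18, 13, 19, 61]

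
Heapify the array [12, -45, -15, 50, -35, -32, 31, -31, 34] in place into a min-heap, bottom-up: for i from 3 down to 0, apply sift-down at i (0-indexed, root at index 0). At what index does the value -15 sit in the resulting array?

sift down from index 3:
  50 vs smaller child -31 at index 7, swap → [12, -45, -15, -31, -35, -32, 31, 50, 34]
sift down from index 2:
  -15 vs smaller child -32 at index 5, swap → [12, -45, -32, -31, -35, -15, 31, 50, 34]
sift down from index 1: already satisfies heap property
sift down from index 0:
  12 vs smaller child -45 at index 1, swap → [-45, 12, -32, -31, -35, -15, 31, 50, 34]
  12 vs smaller child -35 at index 4, swap → [-45, -35, -32, -31, 12, -15, 31, 50, 34]
resulting array: [-45, -35, -32, -31, 12, -15, 31, 50, 34]

5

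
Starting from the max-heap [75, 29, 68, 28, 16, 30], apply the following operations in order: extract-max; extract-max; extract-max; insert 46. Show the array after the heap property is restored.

[46, 29, 16, 28]

extract-max → returns 75:
  remove root 75; move last element 30 to root → [30, 29, 68, 28, 16]
  30 vs larger child 68 at index 2, swap → [68, 29, 30, 28, 16]
extract-max → returns 68:
  remove root 68; move last element 16 to root → [16, 29, 30, 28]
  16 vs larger child 30 at index 2, swap → [30, 29, 16, 28]
extract-max → returns 30:
  remove root 30; move last element 28 to root → [28, 29, 16]
  28 vs larger child 29 at index 1, swap → [29, 28, 16]
insert 46:
  append 46 at index 3 → [29, 28, 16, 46]
  46 > parent 28 at index 1, swap → [29, 46, 16, 28]
  46 > parent 29 at index 0, swap → [46, 29, 16, 28]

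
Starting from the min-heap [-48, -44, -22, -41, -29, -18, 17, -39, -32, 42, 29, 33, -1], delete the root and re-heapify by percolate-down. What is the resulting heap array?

remove root -48; move last element -1 to root → [-1, -44, -22, -41, -29, -18, 17, -39, -32, 42, 29, 33]
-1 vs smaller child -44 at index 1, swap → [-44, -1, -22, -41, -29, -18, 17, -39, -32, 42, 29, 33]
-1 vs smaller child -41 at index 3, swap → [-44, -41, -22, -1, -29, -18, 17, -39, -32, 42, 29, 33]
-1 vs smaller child -39 at index 7, swap → [-44, -41, -22, -39, -29, -18, 17, -1, -32, 42, 29, 33]

[-44, -41, -22, -39, -29, -18, 17, -1, -32, 42, 29, 33]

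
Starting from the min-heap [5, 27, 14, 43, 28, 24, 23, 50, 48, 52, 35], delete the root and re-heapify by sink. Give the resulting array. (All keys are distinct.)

[14, 27, 23, 43, 28, 24, 35, 50, 48, 52]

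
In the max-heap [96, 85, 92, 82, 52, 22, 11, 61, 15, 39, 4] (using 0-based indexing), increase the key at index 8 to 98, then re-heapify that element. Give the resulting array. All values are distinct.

[98, 96, 92, 85, 52, 22, 11, 61, 82, 39, 4]

set index 8 from 15 to 98 → [96, 85, 92, 82, 52, 22, 11, 61, 98, 39, 4]
98 > parent 82 at index 3, swap → [96, 85, 92, 98, 52, 22, 11, 61, 82, 39, 4]
98 > parent 85 at index 1, swap → [96, 98, 92, 85, 52, 22, 11, 61, 82, 39, 4]
98 > parent 96 at index 0, swap → [98, 96, 92, 85, 52, 22, 11, 61, 82, 39, 4]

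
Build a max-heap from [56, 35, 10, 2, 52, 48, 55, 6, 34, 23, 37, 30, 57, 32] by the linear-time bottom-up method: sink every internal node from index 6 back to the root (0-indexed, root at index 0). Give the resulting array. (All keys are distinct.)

[57, 52, 56, 34, 37, 48, 55, 6, 2, 23, 35, 30, 10, 32]

sift down from index 6: already satisfies heap property
sift down from index 5:
  48 vs larger child 57 at index 12, swap → [56, 35, 10, 2, 52, 57, 55, 6, 34, 23, 37, 30, 48, 32]
sift down from index 4: already satisfies heap property
sift down from index 3:
  2 vs larger child 34 at index 8, swap → [56, 35, 10, 34, 52, 57, 55, 6, 2, 23, 37, 30, 48, 32]
sift down from index 2:
  10 vs larger child 57 at index 5, swap → [56, 35, 57, 34, 52, 10, 55, 6, 2, 23, 37, 30, 48, 32]
  10 vs larger child 48 at index 12, swap → [56, 35, 57, 34, 52, 48, 55, 6, 2, 23, 37, 30, 10, 32]
sift down from index 1:
  35 vs larger child 52 at index 4, swap → [56, 52, 57, 34, 35, 48, 55, 6, 2, 23, 37, 30, 10, 32]
  35 vs larger child 37 at index 10, swap → [56, 52, 57, 34, 37, 48, 55, 6, 2, 23, 35, 30, 10, 32]
sift down from index 0:
  56 vs larger child 57 at index 2, swap → [57, 52, 56, 34, 37, 48, 55, 6, 2, 23, 35, 30, 10, 32]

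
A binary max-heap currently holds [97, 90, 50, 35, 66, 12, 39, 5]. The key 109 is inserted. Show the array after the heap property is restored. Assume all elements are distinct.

[109, 97, 50, 90, 66, 12, 39, 5, 35]

append 109 at index 8 → [97, 90, 50, 35, 66, 12, 39, 5, 109]
109 > parent 35 at index 3, swap → [97, 90, 50, 109, 66, 12, 39, 5, 35]
109 > parent 90 at index 1, swap → [97, 109, 50, 90, 66, 12, 39, 5, 35]
109 > parent 97 at index 0, swap → [109, 97, 50, 90, 66, 12, 39, 5, 35]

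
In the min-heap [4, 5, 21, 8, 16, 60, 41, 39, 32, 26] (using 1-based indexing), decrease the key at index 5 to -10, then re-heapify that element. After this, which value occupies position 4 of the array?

8

set index 5 from 16 to -10 → [4, 5, 21, 8, -10, 60, 41, 39, 32, 26]
-10 < parent 5 at index 2, swap → [4, -10, 21, 8, 5, 60, 41, 39, 32, 26]
-10 < parent 4 at index 1, swap → [-10, 4, 21, 8, 5, 60, 41, 39, 32, 26]
resulting array: [-10, 4, 21, 8, 5, 60, 41, 39, 32, 26]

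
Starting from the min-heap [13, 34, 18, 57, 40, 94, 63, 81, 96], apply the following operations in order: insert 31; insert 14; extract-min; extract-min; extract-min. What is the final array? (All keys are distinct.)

[31, 34, 40, 57, 96, 94, 63, 81]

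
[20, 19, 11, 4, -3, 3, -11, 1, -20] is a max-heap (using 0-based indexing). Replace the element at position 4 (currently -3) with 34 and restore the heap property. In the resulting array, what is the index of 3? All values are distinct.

5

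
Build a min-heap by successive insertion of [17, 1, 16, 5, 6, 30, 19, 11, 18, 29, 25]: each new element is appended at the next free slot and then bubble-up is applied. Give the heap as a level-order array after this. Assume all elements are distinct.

Insert 17:
  append 17 at index 0 → [17] (no swap needed)
Insert 1:
  append 1 at index 1 → [17, 1]
  1 < parent 17 at index 0, swap → [1, 17]
Insert 16:
  append 16 at index 2 → [1, 17, 16] (no swap needed)
Insert 5:
  append 5 at index 3 → [1, 17, 16, 5]
  5 < parent 17 at index 1, swap → [1, 5, 16, 17]
Insert 6:
  append 6 at index 4 → [1, 5, 16, 17, 6] (no swap needed)
Insert 30:
  append 30 at index 5 → [1, 5, 16, 17, 6, 30] (no swap needed)
Insert 19:
  append 19 at index 6 → [1, 5, 16, 17, 6, 30, 19] (no swap needed)
Insert 11:
  append 11 at index 7 → [1, 5, 16, 17, 6, 30, 19, 11]
  11 < parent 17 at index 3, swap → [1, 5, 16, 11, 6, 30, 19, 17]
Insert 18:
  append 18 at index 8 → [1, 5, 16, 11, 6, 30, 19, 17, 18] (no swap needed)
Insert 29:
  append 29 at index 9 → [1, 5, 16, 11, 6, 30, 19, 17, 18, 29] (no swap needed)
Insert 25:
  append 25 at index 10 → [1, 5, 16, 11, 6, 30, 19, 17, 18, 29, 25] (no swap needed)

[1, 5, 16, 11, 6, 30, 19, 17, 18, 29, 25]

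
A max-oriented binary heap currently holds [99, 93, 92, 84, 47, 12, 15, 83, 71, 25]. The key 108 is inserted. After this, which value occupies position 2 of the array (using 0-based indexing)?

92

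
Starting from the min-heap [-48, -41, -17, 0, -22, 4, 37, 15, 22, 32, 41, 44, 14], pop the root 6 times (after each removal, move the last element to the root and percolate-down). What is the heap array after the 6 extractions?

[14, 15, 22, 44, 32, 41, 37]

extract-min #1 returns -48:
  remove root -48; move last element 14 to root → [14, -41, -17, 0, -22, 4, 37, 15, 22, 32, 41, 44]
  14 vs smaller child -41 at index 1, swap → [-41, 14, -17, 0, -22, 4, 37, 15, 22, 32, 41, 44]
  14 vs smaller child -22 at index 4, swap → [-41, -22, -17, 0, 14, 4, 37, 15, 22, 32, 41, 44]
extract-min #2 returns -41:
  remove root -41; move last element 44 to root → [44, -22, -17, 0, 14, 4, 37, 15, 22, 32, 41]
  44 vs smaller child -22 at index 1, swap → [-22, 44, -17, 0, 14, 4, 37, 15, 22, 32, 41]
  44 vs smaller child 0 at index 3, swap → [-22, 0, -17, 44, 14, 4, 37, 15, 22, 32, 41]
  44 vs smaller child 15 at index 7, swap → [-22, 0, -17, 15, 14, 4, 37, 44, 22, 32, 41]
extract-min #3 returns -22:
  remove root -22; move last element 41 to root → [41, 0, -17, 15, 14, 4, 37, 44, 22, 32]
  41 vs smaller child -17 at index 2, swap → [-17, 0, 41, 15, 14, 4, 37, 44, 22, 32]
  41 vs smaller child 4 at index 5, swap → [-17, 0, 4, 15, 14, 41, 37, 44, 22, 32]
extract-min #4 returns -17:
  remove root -17; move last element 32 to root → [32, 0, 4, 15, 14, 41, 37, 44, 22]
  32 vs smaller child 0 at index 1, swap → [0, 32, 4, 15, 14, 41, 37, 44, 22]
  32 vs smaller child 14 at index 4, swap → [0, 14, 4, 15, 32, 41, 37, 44, 22]
extract-min #5 returns 0:
  remove root 0; move last element 22 to root → [22, 14, 4, 15, 32, 41, 37, 44]
  22 vs smaller child 4 at index 2, swap → [4, 14, 22, 15, 32, 41, 37, 44]
extract-min #6 returns 4:
  remove root 4; move last element 44 to root → [44, 14, 22, 15, 32, 41, 37]
  44 vs smaller child 14 at index 1, swap → [14, 44, 22, 15, 32, 41, 37]
  44 vs smaller child 15 at index 3, swap → [14, 15, 22, 44, 32, 41, 37]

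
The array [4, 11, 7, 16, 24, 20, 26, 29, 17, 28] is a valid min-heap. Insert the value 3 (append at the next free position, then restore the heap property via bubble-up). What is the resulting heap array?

[3, 4, 7, 16, 11, 20, 26, 29, 17, 28, 24]

append 3 at index 10 → [4, 11, 7, 16, 24, 20, 26, 29, 17, 28, 3]
3 < parent 24 at index 4, swap → [4, 11, 7, 16, 3, 20, 26, 29, 17, 28, 24]
3 < parent 11 at index 1, swap → [4, 3, 7, 16, 11, 20, 26, 29, 17, 28, 24]
3 < parent 4 at index 0, swap → [3, 4, 7, 16, 11, 20, 26, 29, 17, 28, 24]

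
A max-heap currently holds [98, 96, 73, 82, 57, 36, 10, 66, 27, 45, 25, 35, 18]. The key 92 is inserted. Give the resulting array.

append 92 at index 13 → [98, 96, 73, 82, 57, 36, 10, 66, 27, 45, 25, 35, 18, 92]
92 > parent 10 at index 6, swap → [98, 96, 73, 82, 57, 36, 92, 66, 27, 45, 25, 35, 18, 10]
92 > parent 73 at index 2, swap → [98, 96, 92, 82, 57, 36, 73, 66, 27, 45, 25, 35, 18, 10]

[98, 96, 92, 82, 57, 36, 73, 66, 27, 45, 25, 35, 18, 10]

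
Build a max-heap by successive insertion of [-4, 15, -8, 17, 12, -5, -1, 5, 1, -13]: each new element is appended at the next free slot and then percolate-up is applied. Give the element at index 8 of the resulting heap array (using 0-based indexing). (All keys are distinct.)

1

Insert -4:
  append -4 at index 0 → [-4] (no swap needed)
Insert 15:
  append 15 at index 1 → [-4, 15]
  15 > parent -4 at index 0, swap → [15, -4]
Insert -8:
  append -8 at index 2 → [15, -4, -8] (no swap needed)
Insert 17:
  append 17 at index 3 → [15, -4, -8, 17]
  17 > parent -4 at index 1, swap → [15, 17, -8, -4]
  17 > parent 15 at index 0, swap → [17, 15, -8, -4]
Insert 12:
  append 12 at index 4 → [17, 15, -8, -4, 12] (no swap needed)
Insert -5:
  append -5 at index 5 → [17, 15, -8, -4, 12, -5]
  -5 > parent -8 at index 2, swap → [17, 15, -5, -4, 12, -8]
Insert -1:
  append -1 at index 6 → [17, 15, -5, -4, 12, -8, -1]
  -1 > parent -5 at index 2, swap → [17, 15, -1, -4, 12, -8, -5]
Insert 5:
  append 5 at index 7 → [17, 15, -1, -4, 12, -8, -5, 5]
  5 > parent -4 at index 3, swap → [17, 15, -1, 5, 12, -8, -5, -4]
Insert 1:
  append 1 at index 8 → [17, 15, -1, 5, 12, -8, -5, -4, 1] (no swap needed)
Insert -13:
  append -13 at index 9 → [17, 15, -1, 5, 12, -8, -5, -4, 1, -13] (no swap needed)
resulting array: [17, 15, -1, 5, 12, -8, -5, -4, 1, -13]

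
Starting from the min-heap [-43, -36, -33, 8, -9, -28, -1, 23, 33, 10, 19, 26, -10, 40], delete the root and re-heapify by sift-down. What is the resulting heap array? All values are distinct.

[-36, -9, -33, 8, 10, -28, -1, 23, 33, 40, 19, 26, -10]

remove root -43; move last element 40 to root → [40, -36, -33, 8, -9, -28, -1, 23, 33, 10, 19, 26, -10]
40 vs smaller child -36 at index 1, swap → [-36, 40, -33, 8, -9, -28, -1, 23, 33, 10, 19, 26, -10]
40 vs smaller child -9 at index 4, swap → [-36, -9, -33, 8, 40, -28, -1, 23, 33, 10, 19, 26, -10]
40 vs smaller child 10 at index 9, swap → [-36, -9, -33, 8, 10, -28, -1, 23, 33, 40, 19, 26, -10]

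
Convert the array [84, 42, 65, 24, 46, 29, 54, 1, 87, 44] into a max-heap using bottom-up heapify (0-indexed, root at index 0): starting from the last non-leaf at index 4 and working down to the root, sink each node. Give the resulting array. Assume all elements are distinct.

sift down from index 4: already satisfies heap property
sift down from index 3:
  24 vs larger child 87 at index 8, swap → [84, 42, 65, 87, 46, 29, 54, 1, 24, 44]
sift down from index 2: already satisfies heap property
sift down from index 1:
  42 vs larger child 87 at index 3, swap → [84, 87, 65, 42, 46, 29, 54, 1, 24, 44]
sift down from index 0:
  84 vs larger child 87 at index 1, swap → [87, 84, 65, 42, 46, 29, 54, 1, 24, 44]

[87, 84, 65, 42, 46, 29, 54, 1, 24, 44]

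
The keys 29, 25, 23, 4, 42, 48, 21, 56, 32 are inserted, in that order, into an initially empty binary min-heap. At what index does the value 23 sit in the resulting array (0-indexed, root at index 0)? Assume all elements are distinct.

Insert 29:
  append 29 at index 0 → [29] (no swap needed)
Insert 25:
  append 25 at index 1 → [29, 25]
  25 < parent 29 at index 0, swap → [25, 29]
Insert 23:
  append 23 at index 2 → [25, 29, 23]
  23 < parent 25 at index 0, swap → [23, 29, 25]
Insert 4:
  append 4 at index 3 → [23, 29, 25, 4]
  4 < parent 29 at index 1, swap → [23, 4, 25, 29]
  4 < parent 23 at index 0, swap → [4, 23, 25, 29]
Insert 42:
  append 42 at index 4 → [4, 23, 25, 29, 42] (no swap needed)
Insert 48:
  append 48 at index 5 → [4, 23, 25, 29, 42, 48] (no swap needed)
Insert 21:
  append 21 at index 6 → [4, 23, 25, 29, 42, 48, 21]
  21 < parent 25 at index 2, swap → [4, 23, 21, 29, 42, 48, 25]
Insert 56:
  append 56 at index 7 → [4, 23, 21, 29, 42, 48, 25, 56] (no swap needed)
Insert 32:
  append 32 at index 8 → [4, 23, 21, 29, 42, 48, 25, 56, 32] (no swap needed)
resulting array: [4, 23, 21, 29, 42, 48, 25, 56, 32]

1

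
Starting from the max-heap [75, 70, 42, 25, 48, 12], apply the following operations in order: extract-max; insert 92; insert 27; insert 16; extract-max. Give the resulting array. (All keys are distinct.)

extract-max → returns 75:
  remove root 75; move last element 12 to root → [12, 70, 42, 25, 48]
  12 vs larger child 70 at index 1, swap → [70, 12, 42, 25, 48]
  12 vs larger child 48 at index 4, swap → [70, 48, 42, 25, 12]
insert 92:
  append 92 at index 5 → [70, 48, 42, 25, 12, 92]
  92 > parent 42 at index 2, swap → [70, 48, 92, 25, 12, 42]
  92 > parent 70 at index 0, swap → [92, 48, 70, 25, 12, 42]
insert 27:
  append 27 at index 6 → [92, 48, 70, 25, 12, 42, 27] (no swap needed)
insert 16:
  append 16 at index 7 → [92, 48, 70, 25, 12, 42, 27, 16] (no swap needed)
extract-max → returns 92:
  remove root 92; move last element 16 to root → [16, 48, 70, 25, 12, 42, 27]
  16 vs larger child 70 at index 2, swap → [70, 48, 16, 25, 12, 42, 27]
  16 vs larger child 42 at index 5, swap → [70, 48, 42, 25, 12, 16, 27]

[70, 48, 42, 25, 12, 16, 27]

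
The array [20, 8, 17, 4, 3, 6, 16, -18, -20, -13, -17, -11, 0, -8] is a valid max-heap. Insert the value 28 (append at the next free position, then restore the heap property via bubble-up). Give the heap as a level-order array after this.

[28, 8, 20, 4, 3, 6, 17, -18, -20, -13, -17, -11, 0, -8, 16]

append 28 at index 14 → [20, 8, 17, 4, 3, 6, 16, -18, -20, -13, -17, -11, 0, -8, 28]
28 > parent 16 at index 6, swap → [20, 8, 17, 4, 3, 6, 28, -18, -20, -13, -17, -11, 0, -8, 16]
28 > parent 17 at index 2, swap → [20, 8, 28, 4, 3, 6, 17, -18, -20, -13, -17, -11, 0, -8, 16]
28 > parent 20 at index 0, swap → [28, 8, 20, 4, 3, 6, 17, -18, -20, -13, -17, -11, 0, -8, 16]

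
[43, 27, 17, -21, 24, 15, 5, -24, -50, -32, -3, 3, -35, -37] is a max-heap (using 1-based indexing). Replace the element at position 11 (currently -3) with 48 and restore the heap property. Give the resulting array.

[48, 43, 17, -21, 27, 15, 5, -24, -50, -32, 24, 3, -35, -37]

set index 11 from -3 to 48 → [43, 27, 17, -21, 24, 15, 5, -24, -50, -32, 48, 3, -35, -37]
48 > parent 24 at index 5, swap → [43, 27, 17, -21, 48, 15, 5, -24, -50, -32, 24, 3, -35, -37]
48 > parent 27 at index 2, swap → [43, 48, 17, -21, 27, 15, 5, -24, -50, -32, 24, 3, -35, -37]
48 > parent 43 at index 1, swap → [48, 43, 17, -21, 27, 15, 5, -24, -50, -32, 24, 3, -35, -37]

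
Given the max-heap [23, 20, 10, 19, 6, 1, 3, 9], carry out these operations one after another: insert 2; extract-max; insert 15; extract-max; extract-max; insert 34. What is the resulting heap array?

[34, 15, 10, 9, 6, 1, 3, 2]

insert 2:
  append 2 at index 8 → [23, 20, 10, 19, 6, 1, 3, 9, 2] (no swap needed)
extract-max → returns 23:
  remove root 23; move last element 2 to root → [2, 20, 10, 19, 6, 1, 3, 9]
  2 vs larger child 20 at index 1, swap → [20, 2, 10, 19, 6, 1, 3, 9]
  2 vs larger child 19 at index 3, swap → [20, 19, 10, 2, 6, 1, 3, 9]
  2 vs only child 9 at index 7, swap → [20, 19, 10, 9, 6, 1, 3, 2]
insert 15:
  append 15 at index 8 → [20, 19, 10, 9, 6, 1, 3, 2, 15]
  15 > parent 9 at index 3, swap → [20, 19, 10, 15, 6, 1, 3, 2, 9]
extract-max → returns 20:
  remove root 20; move last element 9 to root → [9, 19, 10, 15, 6, 1, 3, 2]
  9 vs larger child 19 at index 1, swap → [19, 9, 10, 15, 6, 1, 3, 2]
  9 vs larger child 15 at index 3, swap → [19, 15, 10, 9, 6, 1, 3, 2]
extract-max → returns 19:
  remove root 19; move last element 2 to root → [2, 15, 10, 9, 6, 1, 3]
  2 vs larger child 15 at index 1, swap → [15, 2, 10, 9, 6, 1, 3]
  2 vs larger child 9 at index 3, swap → [15, 9, 10, 2, 6, 1, 3]
insert 34:
  append 34 at index 7 → [15, 9, 10, 2, 6, 1, 3, 34]
  34 > parent 2 at index 3, swap → [15, 9, 10, 34, 6, 1, 3, 2]
  34 > parent 9 at index 1, swap → [15, 34, 10, 9, 6, 1, 3, 2]
  34 > parent 15 at index 0, swap → [34, 15, 10, 9, 6, 1, 3, 2]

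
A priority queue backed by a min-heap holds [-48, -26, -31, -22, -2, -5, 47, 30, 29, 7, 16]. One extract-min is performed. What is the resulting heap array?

[-31, -26, -5, -22, -2, 16, 47, 30, 29, 7]

remove root -48; move last element 16 to root → [16, -26, -31, -22, -2, -5, 47, 30, 29, 7]
16 vs smaller child -31 at index 2, swap → [-31, -26, 16, -22, -2, -5, 47, 30, 29, 7]
16 vs smaller child -5 at index 5, swap → [-31, -26, -5, -22, -2, 16, 47, 30, 29, 7]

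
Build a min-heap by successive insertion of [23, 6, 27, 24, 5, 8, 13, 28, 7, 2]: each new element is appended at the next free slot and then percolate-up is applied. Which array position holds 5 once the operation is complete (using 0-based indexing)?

Insert 23:
  append 23 at index 0 → [23] (no swap needed)
Insert 6:
  append 6 at index 1 → [23, 6]
  6 < parent 23 at index 0, swap → [6, 23]
Insert 27:
  append 27 at index 2 → [6, 23, 27] (no swap needed)
Insert 24:
  append 24 at index 3 → [6, 23, 27, 24] (no swap needed)
Insert 5:
  append 5 at index 4 → [6, 23, 27, 24, 5]
  5 < parent 23 at index 1, swap → [6, 5, 27, 24, 23]
  5 < parent 6 at index 0, swap → [5, 6, 27, 24, 23]
Insert 8:
  append 8 at index 5 → [5, 6, 27, 24, 23, 8]
  8 < parent 27 at index 2, swap → [5, 6, 8, 24, 23, 27]
Insert 13:
  append 13 at index 6 → [5, 6, 8, 24, 23, 27, 13] (no swap needed)
Insert 28:
  append 28 at index 7 → [5, 6, 8, 24, 23, 27, 13, 28] (no swap needed)
Insert 7:
  append 7 at index 8 → [5, 6, 8, 24, 23, 27, 13, 28, 7]
  7 < parent 24 at index 3, swap → [5, 6, 8, 7, 23, 27, 13, 28, 24]
Insert 2:
  append 2 at index 9 → [5, 6, 8, 7, 23, 27, 13, 28, 24, 2]
  2 < parent 23 at index 4, swap → [5, 6, 8, 7, 2, 27, 13, 28, 24, 23]
  2 < parent 6 at index 1, swap → [5, 2, 8, 7, 6, 27, 13, 28, 24, 23]
  2 < parent 5 at index 0, swap → [2, 5, 8, 7, 6, 27, 13, 28, 24, 23]
resulting array: [2, 5, 8, 7, 6, 27, 13, 28, 24, 23]

1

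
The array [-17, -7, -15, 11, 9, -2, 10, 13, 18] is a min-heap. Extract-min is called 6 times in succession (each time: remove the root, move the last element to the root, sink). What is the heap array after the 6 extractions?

extract-min #1 returns -17:
  remove root -17; move last element 18 to root → [18, -7, -15, 11, 9, -2, 10, 13]
  18 vs smaller child -15 at index 2, swap → [-15, -7, 18, 11, 9, -2, 10, 13]
  18 vs smaller child -2 at index 5, swap → [-15, -7, -2, 11, 9, 18, 10, 13]
extract-min #2 returns -15:
  remove root -15; move last element 13 to root → [13, -7, -2, 11, 9, 18, 10]
  13 vs smaller child -7 at index 1, swap → [-7, 13, -2, 11, 9, 18, 10]
  13 vs smaller child 9 at index 4, swap → [-7, 9, -2, 11, 13, 18, 10]
extract-min #3 returns -7:
  remove root -7; move last element 10 to root → [10, 9, -2, 11, 13, 18]
  10 vs smaller child -2 at index 2, swap → [-2, 9, 10, 11, 13, 18]
extract-min #4 returns -2:
  remove root -2; move last element 18 to root → [18, 9, 10, 11, 13]
  18 vs smaller child 9 at index 1, swap → [9, 18, 10, 11, 13]
  18 vs smaller child 11 at index 3, swap → [9, 11, 10, 18, 13]
extract-min #5 returns 9:
  remove root 9; move last element 13 to root → [13, 11, 10, 18]
  13 vs smaller child 10 at index 2, swap → [10, 11, 13, 18]
extract-min #6 returns 10:
  remove root 10; move last element 18 to root → [18, 11, 13]
  18 vs smaller child 11 at index 1, swap → [11, 18, 13]

[11, 18, 13]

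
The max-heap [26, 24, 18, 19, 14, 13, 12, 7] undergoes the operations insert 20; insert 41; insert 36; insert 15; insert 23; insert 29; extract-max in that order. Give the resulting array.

[36, 26, 29, 20, 24, 18, 23, 7, 19, 14, 12, 13, 15]

insert 20:
  append 20 at index 8 → [26, 24, 18, 19, 14, 13, 12, 7, 20]
  20 > parent 19 at index 3, swap → [26, 24, 18, 20, 14, 13, 12, 7, 19]
insert 41:
  append 41 at index 9 → [26, 24, 18, 20, 14, 13, 12, 7, 19, 41]
  41 > parent 14 at index 4, swap → [26, 24, 18, 20, 41, 13, 12, 7, 19, 14]
  41 > parent 24 at index 1, swap → [26, 41, 18, 20, 24, 13, 12, 7, 19, 14]
  41 > parent 26 at index 0, swap → [41, 26, 18, 20, 24, 13, 12, 7, 19, 14]
insert 36:
  append 36 at index 10 → [41, 26, 18, 20, 24, 13, 12, 7, 19, 14, 36]
  36 > parent 24 at index 4, swap → [41, 26, 18, 20, 36, 13, 12, 7, 19, 14, 24]
  36 > parent 26 at index 1, swap → [41, 36, 18, 20, 26, 13, 12, 7, 19, 14, 24]
insert 15:
  append 15 at index 11 → [41, 36, 18, 20, 26, 13, 12, 7, 19, 14, 24, 15]
  15 > parent 13 at index 5, swap → [41, 36, 18, 20, 26, 15, 12, 7, 19, 14, 24, 13]
insert 23:
  append 23 at index 12 → [41, 36, 18, 20, 26, 15, 12, 7, 19, 14, 24, 13, 23]
  23 > parent 15 at index 5, swap → [41, 36, 18, 20, 26, 23, 12, 7, 19, 14, 24, 13, 15]
  23 > parent 18 at index 2, swap → [41, 36, 23, 20, 26, 18, 12, 7, 19, 14, 24, 13, 15]
insert 29:
  append 29 at index 13 → [41, 36, 23, 20, 26, 18, 12, 7, 19, 14, 24, 13, 15, 29]
  29 > parent 12 at index 6, swap → [41, 36, 23, 20, 26, 18, 29, 7, 19, 14, 24, 13, 15, 12]
  29 > parent 23 at index 2, swap → [41, 36, 29, 20, 26, 18, 23, 7, 19, 14, 24, 13, 15, 12]
extract-max → returns 41:
  remove root 41; move last element 12 to root → [12, 36, 29, 20, 26, 18, 23, 7, 19, 14, 24, 13, 15]
  12 vs larger child 36 at index 1, swap → [36, 12, 29, 20, 26, 18, 23, 7, 19, 14, 24, 13, 15]
  12 vs larger child 26 at index 4, swap → [36, 26, 29, 20, 12, 18, 23, 7, 19, 14, 24, 13, 15]
  12 vs larger child 24 at index 10, swap → [36, 26, 29, 20, 24, 18, 23, 7, 19, 14, 12, 13, 15]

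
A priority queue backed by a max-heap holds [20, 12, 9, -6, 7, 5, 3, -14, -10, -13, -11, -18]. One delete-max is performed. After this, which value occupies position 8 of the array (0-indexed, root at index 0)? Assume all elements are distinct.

-10

remove root 20; move last element -18 to root → [-18, 12, 9, -6, 7, 5, 3, -14, -10, -13, -11]
-18 vs larger child 12 at index 1, swap → [12, -18, 9, -6, 7, 5, 3, -14, -10, -13, -11]
-18 vs larger child 7 at index 4, swap → [12, 7, 9, -6, -18, 5, 3, -14, -10, -13, -11]
-18 vs larger child -11 at index 10, swap → [12, 7, 9, -6, -11, 5, 3, -14, -10, -13, -18]
resulting array: [12, 7, 9, -6, -11, 5, 3, -14, -10, -13, -18]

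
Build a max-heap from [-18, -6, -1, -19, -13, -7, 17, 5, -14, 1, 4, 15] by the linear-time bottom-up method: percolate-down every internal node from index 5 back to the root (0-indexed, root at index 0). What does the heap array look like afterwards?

[17, 5, 15, -6, 4, -7, -1, -19, -14, 1, -13, -18]

sift down from index 5:
  -7 vs only child 15 at index 11, swap → [-18, -6, -1, -19, -13, 15, 17, 5, -14, 1, 4, -7]
sift down from index 4:
  -13 vs larger child 4 at index 10, swap → [-18, -6, -1, -19, 4, 15, 17, 5, -14, 1, -13, -7]
sift down from index 3:
  -19 vs larger child 5 at index 7, swap → [-18, -6, -1, 5, 4, 15, 17, -19, -14, 1, -13, -7]
sift down from index 2:
  -1 vs larger child 17 at index 6, swap → [-18, -6, 17, 5, 4, 15, -1, -19, -14, 1, -13, -7]
sift down from index 1:
  -6 vs larger child 5 at index 3, swap → [-18, 5, 17, -6, 4, 15, -1, -19, -14, 1, -13, -7]
sift down from index 0:
  -18 vs larger child 17 at index 2, swap → [17, 5, -18, -6, 4, 15, -1, -19, -14, 1, -13, -7]
  -18 vs larger child 15 at index 5, swap → [17, 5, 15, -6, 4, -18, -1, -19, -14, 1, -13, -7]
  -18 vs only child -7 at index 11, swap → [17, 5, 15, -6, 4, -7, -1, -19, -14, 1, -13, -18]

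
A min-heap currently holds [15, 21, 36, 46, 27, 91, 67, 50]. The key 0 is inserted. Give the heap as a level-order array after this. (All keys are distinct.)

[0, 15, 36, 21, 27, 91, 67, 50, 46]

append 0 at index 8 → [15, 21, 36, 46, 27, 91, 67, 50, 0]
0 < parent 46 at index 3, swap → [15, 21, 36, 0, 27, 91, 67, 50, 46]
0 < parent 21 at index 1, swap → [15, 0, 36, 21, 27, 91, 67, 50, 46]
0 < parent 15 at index 0, swap → [0, 15, 36, 21, 27, 91, 67, 50, 46]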